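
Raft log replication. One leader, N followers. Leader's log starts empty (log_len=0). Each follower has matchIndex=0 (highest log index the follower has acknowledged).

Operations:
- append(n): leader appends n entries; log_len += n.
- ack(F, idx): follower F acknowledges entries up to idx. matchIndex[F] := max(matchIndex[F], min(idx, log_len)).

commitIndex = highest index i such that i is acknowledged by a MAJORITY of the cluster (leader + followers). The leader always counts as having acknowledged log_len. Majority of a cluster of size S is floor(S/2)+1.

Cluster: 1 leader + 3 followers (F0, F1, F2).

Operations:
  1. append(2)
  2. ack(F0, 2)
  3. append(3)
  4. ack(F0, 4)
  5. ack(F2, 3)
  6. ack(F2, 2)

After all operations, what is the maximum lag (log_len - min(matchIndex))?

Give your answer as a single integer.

Op 1: append 2 -> log_len=2
Op 2: F0 acks idx 2 -> match: F0=2 F1=0 F2=0; commitIndex=0
Op 3: append 3 -> log_len=5
Op 4: F0 acks idx 4 -> match: F0=4 F1=0 F2=0; commitIndex=0
Op 5: F2 acks idx 3 -> match: F0=4 F1=0 F2=3; commitIndex=3
Op 6: F2 acks idx 2 -> match: F0=4 F1=0 F2=3; commitIndex=3

Answer: 5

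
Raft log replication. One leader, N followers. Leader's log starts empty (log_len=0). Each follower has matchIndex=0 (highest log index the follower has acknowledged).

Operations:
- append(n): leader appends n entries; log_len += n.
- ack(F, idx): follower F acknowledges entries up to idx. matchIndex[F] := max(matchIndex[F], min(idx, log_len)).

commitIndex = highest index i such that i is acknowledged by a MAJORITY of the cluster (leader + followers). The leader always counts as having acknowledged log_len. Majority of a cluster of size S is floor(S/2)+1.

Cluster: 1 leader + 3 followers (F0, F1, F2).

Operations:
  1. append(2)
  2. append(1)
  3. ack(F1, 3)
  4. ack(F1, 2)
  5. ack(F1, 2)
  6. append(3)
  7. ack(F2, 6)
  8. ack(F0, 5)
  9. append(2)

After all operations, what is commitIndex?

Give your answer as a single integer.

Op 1: append 2 -> log_len=2
Op 2: append 1 -> log_len=3
Op 3: F1 acks idx 3 -> match: F0=0 F1=3 F2=0; commitIndex=0
Op 4: F1 acks idx 2 -> match: F0=0 F1=3 F2=0; commitIndex=0
Op 5: F1 acks idx 2 -> match: F0=0 F1=3 F2=0; commitIndex=0
Op 6: append 3 -> log_len=6
Op 7: F2 acks idx 6 -> match: F0=0 F1=3 F2=6; commitIndex=3
Op 8: F0 acks idx 5 -> match: F0=5 F1=3 F2=6; commitIndex=5
Op 9: append 2 -> log_len=8

Answer: 5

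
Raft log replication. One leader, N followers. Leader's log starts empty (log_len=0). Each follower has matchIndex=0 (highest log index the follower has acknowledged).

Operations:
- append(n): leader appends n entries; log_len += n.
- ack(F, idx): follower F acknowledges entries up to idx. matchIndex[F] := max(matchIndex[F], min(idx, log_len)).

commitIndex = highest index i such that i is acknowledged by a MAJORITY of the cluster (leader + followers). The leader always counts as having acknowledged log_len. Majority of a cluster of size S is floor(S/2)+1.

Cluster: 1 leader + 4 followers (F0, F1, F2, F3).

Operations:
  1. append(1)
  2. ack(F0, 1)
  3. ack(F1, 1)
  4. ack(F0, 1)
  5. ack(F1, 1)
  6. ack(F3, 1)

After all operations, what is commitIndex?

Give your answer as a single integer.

Answer: 1

Derivation:
Op 1: append 1 -> log_len=1
Op 2: F0 acks idx 1 -> match: F0=1 F1=0 F2=0 F3=0; commitIndex=0
Op 3: F1 acks idx 1 -> match: F0=1 F1=1 F2=0 F3=0; commitIndex=1
Op 4: F0 acks idx 1 -> match: F0=1 F1=1 F2=0 F3=0; commitIndex=1
Op 5: F1 acks idx 1 -> match: F0=1 F1=1 F2=0 F3=0; commitIndex=1
Op 6: F3 acks idx 1 -> match: F0=1 F1=1 F2=0 F3=1; commitIndex=1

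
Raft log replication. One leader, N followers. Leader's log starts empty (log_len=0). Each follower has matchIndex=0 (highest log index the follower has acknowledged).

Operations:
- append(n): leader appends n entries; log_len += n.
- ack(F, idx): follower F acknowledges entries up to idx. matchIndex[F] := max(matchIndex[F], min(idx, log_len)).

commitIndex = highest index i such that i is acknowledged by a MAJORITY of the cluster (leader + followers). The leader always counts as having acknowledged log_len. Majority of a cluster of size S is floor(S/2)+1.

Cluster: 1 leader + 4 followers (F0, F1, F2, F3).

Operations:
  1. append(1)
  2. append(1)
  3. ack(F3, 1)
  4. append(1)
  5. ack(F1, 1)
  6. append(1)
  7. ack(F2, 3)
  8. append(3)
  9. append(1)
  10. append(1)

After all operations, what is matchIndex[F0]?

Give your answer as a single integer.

Answer: 0

Derivation:
Op 1: append 1 -> log_len=1
Op 2: append 1 -> log_len=2
Op 3: F3 acks idx 1 -> match: F0=0 F1=0 F2=0 F3=1; commitIndex=0
Op 4: append 1 -> log_len=3
Op 5: F1 acks idx 1 -> match: F0=0 F1=1 F2=0 F3=1; commitIndex=1
Op 6: append 1 -> log_len=4
Op 7: F2 acks idx 3 -> match: F0=0 F1=1 F2=3 F3=1; commitIndex=1
Op 8: append 3 -> log_len=7
Op 9: append 1 -> log_len=8
Op 10: append 1 -> log_len=9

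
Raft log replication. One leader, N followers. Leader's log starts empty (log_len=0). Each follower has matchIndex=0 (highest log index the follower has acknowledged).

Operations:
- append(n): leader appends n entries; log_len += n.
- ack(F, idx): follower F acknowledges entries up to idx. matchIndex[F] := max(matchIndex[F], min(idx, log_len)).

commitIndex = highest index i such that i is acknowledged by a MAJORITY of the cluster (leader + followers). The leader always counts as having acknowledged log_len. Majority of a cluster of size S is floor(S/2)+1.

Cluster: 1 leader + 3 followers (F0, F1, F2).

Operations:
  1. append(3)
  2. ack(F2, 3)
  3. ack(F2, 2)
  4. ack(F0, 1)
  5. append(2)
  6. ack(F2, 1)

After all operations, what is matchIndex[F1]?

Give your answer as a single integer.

Op 1: append 3 -> log_len=3
Op 2: F2 acks idx 3 -> match: F0=0 F1=0 F2=3; commitIndex=0
Op 3: F2 acks idx 2 -> match: F0=0 F1=0 F2=3; commitIndex=0
Op 4: F0 acks idx 1 -> match: F0=1 F1=0 F2=3; commitIndex=1
Op 5: append 2 -> log_len=5
Op 6: F2 acks idx 1 -> match: F0=1 F1=0 F2=3; commitIndex=1

Answer: 0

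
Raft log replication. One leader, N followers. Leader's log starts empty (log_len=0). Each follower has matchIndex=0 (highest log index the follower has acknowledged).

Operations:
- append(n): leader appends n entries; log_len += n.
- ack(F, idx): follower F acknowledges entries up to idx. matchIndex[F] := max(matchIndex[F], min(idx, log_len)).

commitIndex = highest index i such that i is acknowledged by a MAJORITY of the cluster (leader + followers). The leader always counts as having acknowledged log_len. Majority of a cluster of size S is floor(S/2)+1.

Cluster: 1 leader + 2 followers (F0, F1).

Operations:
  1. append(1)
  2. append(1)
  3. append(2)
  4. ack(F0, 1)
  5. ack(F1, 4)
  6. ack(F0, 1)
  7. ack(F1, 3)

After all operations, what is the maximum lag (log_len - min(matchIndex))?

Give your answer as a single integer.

Answer: 3

Derivation:
Op 1: append 1 -> log_len=1
Op 2: append 1 -> log_len=2
Op 3: append 2 -> log_len=4
Op 4: F0 acks idx 1 -> match: F0=1 F1=0; commitIndex=1
Op 5: F1 acks idx 4 -> match: F0=1 F1=4; commitIndex=4
Op 6: F0 acks idx 1 -> match: F0=1 F1=4; commitIndex=4
Op 7: F1 acks idx 3 -> match: F0=1 F1=4; commitIndex=4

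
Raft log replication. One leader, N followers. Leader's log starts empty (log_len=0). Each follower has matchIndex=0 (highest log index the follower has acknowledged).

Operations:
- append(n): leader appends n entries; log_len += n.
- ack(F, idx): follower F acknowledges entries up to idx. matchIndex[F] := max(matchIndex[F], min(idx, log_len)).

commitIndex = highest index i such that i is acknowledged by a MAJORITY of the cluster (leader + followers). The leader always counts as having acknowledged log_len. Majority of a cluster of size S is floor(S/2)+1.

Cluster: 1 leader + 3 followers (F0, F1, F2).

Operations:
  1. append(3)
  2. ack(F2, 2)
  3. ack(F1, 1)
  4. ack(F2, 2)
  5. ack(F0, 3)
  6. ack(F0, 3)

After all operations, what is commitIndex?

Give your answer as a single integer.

Op 1: append 3 -> log_len=3
Op 2: F2 acks idx 2 -> match: F0=0 F1=0 F2=2; commitIndex=0
Op 3: F1 acks idx 1 -> match: F0=0 F1=1 F2=2; commitIndex=1
Op 4: F2 acks idx 2 -> match: F0=0 F1=1 F2=2; commitIndex=1
Op 5: F0 acks idx 3 -> match: F0=3 F1=1 F2=2; commitIndex=2
Op 6: F0 acks idx 3 -> match: F0=3 F1=1 F2=2; commitIndex=2

Answer: 2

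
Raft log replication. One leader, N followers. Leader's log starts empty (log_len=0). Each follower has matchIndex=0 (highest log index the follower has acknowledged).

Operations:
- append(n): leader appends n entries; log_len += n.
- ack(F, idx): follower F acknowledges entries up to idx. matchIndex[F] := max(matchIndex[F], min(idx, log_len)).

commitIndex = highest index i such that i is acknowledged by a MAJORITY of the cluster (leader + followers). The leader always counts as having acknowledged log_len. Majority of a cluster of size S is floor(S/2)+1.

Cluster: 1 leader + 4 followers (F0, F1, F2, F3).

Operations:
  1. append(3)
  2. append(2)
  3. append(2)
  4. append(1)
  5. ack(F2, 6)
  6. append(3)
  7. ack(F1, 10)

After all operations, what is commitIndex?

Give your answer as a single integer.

Op 1: append 3 -> log_len=3
Op 2: append 2 -> log_len=5
Op 3: append 2 -> log_len=7
Op 4: append 1 -> log_len=8
Op 5: F2 acks idx 6 -> match: F0=0 F1=0 F2=6 F3=0; commitIndex=0
Op 6: append 3 -> log_len=11
Op 7: F1 acks idx 10 -> match: F0=0 F1=10 F2=6 F3=0; commitIndex=6

Answer: 6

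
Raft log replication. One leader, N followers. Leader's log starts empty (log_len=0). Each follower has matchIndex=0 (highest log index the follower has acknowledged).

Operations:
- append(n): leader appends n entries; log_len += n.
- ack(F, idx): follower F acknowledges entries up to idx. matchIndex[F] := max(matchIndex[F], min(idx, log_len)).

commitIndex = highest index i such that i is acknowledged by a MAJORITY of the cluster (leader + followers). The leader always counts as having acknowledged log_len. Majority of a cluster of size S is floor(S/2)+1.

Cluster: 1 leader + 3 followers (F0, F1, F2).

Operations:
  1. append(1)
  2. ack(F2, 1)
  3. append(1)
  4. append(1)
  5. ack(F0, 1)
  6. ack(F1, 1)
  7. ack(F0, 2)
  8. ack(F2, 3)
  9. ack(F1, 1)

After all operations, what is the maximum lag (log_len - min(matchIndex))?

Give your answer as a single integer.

Op 1: append 1 -> log_len=1
Op 2: F2 acks idx 1 -> match: F0=0 F1=0 F2=1; commitIndex=0
Op 3: append 1 -> log_len=2
Op 4: append 1 -> log_len=3
Op 5: F0 acks idx 1 -> match: F0=1 F1=0 F2=1; commitIndex=1
Op 6: F1 acks idx 1 -> match: F0=1 F1=1 F2=1; commitIndex=1
Op 7: F0 acks idx 2 -> match: F0=2 F1=1 F2=1; commitIndex=1
Op 8: F2 acks idx 3 -> match: F0=2 F1=1 F2=3; commitIndex=2
Op 9: F1 acks idx 1 -> match: F0=2 F1=1 F2=3; commitIndex=2

Answer: 2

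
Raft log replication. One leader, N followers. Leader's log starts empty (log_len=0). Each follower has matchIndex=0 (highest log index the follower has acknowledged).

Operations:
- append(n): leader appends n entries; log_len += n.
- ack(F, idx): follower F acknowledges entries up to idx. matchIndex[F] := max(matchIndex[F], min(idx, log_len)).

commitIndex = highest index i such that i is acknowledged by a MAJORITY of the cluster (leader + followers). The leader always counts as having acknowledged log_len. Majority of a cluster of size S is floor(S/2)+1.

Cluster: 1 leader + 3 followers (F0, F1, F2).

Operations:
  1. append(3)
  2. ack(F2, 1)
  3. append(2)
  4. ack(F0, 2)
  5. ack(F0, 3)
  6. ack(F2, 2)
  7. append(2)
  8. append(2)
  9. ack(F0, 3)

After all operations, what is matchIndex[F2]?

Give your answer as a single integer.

Answer: 2

Derivation:
Op 1: append 3 -> log_len=3
Op 2: F2 acks idx 1 -> match: F0=0 F1=0 F2=1; commitIndex=0
Op 3: append 2 -> log_len=5
Op 4: F0 acks idx 2 -> match: F0=2 F1=0 F2=1; commitIndex=1
Op 5: F0 acks idx 3 -> match: F0=3 F1=0 F2=1; commitIndex=1
Op 6: F2 acks idx 2 -> match: F0=3 F1=0 F2=2; commitIndex=2
Op 7: append 2 -> log_len=7
Op 8: append 2 -> log_len=9
Op 9: F0 acks idx 3 -> match: F0=3 F1=0 F2=2; commitIndex=2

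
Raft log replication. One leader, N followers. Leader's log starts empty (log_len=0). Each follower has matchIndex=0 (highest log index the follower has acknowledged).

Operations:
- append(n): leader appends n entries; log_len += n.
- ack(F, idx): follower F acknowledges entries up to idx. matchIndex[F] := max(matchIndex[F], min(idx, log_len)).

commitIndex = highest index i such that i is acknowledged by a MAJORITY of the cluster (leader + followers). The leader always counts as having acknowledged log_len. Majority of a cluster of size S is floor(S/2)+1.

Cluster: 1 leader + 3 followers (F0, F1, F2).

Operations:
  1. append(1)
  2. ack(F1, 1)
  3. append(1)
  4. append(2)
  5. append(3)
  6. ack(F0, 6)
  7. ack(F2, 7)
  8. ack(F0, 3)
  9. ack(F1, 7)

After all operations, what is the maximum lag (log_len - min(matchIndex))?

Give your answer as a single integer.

Answer: 1

Derivation:
Op 1: append 1 -> log_len=1
Op 2: F1 acks idx 1 -> match: F0=0 F1=1 F2=0; commitIndex=0
Op 3: append 1 -> log_len=2
Op 4: append 2 -> log_len=4
Op 5: append 3 -> log_len=7
Op 6: F0 acks idx 6 -> match: F0=6 F1=1 F2=0; commitIndex=1
Op 7: F2 acks idx 7 -> match: F0=6 F1=1 F2=7; commitIndex=6
Op 8: F0 acks idx 3 -> match: F0=6 F1=1 F2=7; commitIndex=6
Op 9: F1 acks idx 7 -> match: F0=6 F1=7 F2=7; commitIndex=7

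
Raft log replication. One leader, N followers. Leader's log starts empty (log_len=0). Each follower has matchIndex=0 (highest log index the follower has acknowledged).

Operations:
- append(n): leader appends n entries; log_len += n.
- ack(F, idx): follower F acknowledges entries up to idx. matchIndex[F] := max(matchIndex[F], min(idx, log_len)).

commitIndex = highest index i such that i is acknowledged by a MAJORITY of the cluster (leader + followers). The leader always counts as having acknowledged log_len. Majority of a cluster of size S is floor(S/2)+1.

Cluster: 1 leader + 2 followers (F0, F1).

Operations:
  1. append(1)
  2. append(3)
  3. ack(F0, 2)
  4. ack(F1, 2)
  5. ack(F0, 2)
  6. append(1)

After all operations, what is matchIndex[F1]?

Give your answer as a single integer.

Answer: 2

Derivation:
Op 1: append 1 -> log_len=1
Op 2: append 3 -> log_len=4
Op 3: F0 acks idx 2 -> match: F0=2 F1=0; commitIndex=2
Op 4: F1 acks idx 2 -> match: F0=2 F1=2; commitIndex=2
Op 5: F0 acks idx 2 -> match: F0=2 F1=2; commitIndex=2
Op 6: append 1 -> log_len=5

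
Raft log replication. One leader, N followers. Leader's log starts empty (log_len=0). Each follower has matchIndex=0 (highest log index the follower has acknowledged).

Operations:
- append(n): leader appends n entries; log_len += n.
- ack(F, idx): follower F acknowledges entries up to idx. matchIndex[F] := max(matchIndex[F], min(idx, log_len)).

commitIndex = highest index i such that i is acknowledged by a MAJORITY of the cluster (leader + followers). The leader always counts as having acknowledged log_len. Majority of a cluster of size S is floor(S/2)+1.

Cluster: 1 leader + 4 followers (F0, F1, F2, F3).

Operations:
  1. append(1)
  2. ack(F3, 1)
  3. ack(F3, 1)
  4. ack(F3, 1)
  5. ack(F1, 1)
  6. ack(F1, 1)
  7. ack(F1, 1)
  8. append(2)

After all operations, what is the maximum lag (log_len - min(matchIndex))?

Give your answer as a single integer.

Op 1: append 1 -> log_len=1
Op 2: F3 acks idx 1 -> match: F0=0 F1=0 F2=0 F3=1; commitIndex=0
Op 3: F3 acks idx 1 -> match: F0=0 F1=0 F2=0 F3=1; commitIndex=0
Op 4: F3 acks idx 1 -> match: F0=0 F1=0 F2=0 F3=1; commitIndex=0
Op 5: F1 acks idx 1 -> match: F0=0 F1=1 F2=0 F3=1; commitIndex=1
Op 6: F1 acks idx 1 -> match: F0=0 F1=1 F2=0 F3=1; commitIndex=1
Op 7: F1 acks idx 1 -> match: F0=0 F1=1 F2=0 F3=1; commitIndex=1
Op 8: append 2 -> log_len=3

Answer: 3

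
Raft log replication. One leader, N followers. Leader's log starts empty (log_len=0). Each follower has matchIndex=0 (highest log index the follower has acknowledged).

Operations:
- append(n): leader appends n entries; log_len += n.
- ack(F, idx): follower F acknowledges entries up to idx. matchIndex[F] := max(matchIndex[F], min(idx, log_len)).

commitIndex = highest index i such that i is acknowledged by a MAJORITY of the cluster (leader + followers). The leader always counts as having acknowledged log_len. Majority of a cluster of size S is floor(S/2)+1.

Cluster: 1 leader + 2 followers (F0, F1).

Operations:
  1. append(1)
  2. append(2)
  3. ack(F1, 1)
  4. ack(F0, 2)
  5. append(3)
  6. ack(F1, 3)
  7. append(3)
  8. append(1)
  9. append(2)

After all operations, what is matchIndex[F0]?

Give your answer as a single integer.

Op 1: append 1 -> log_len=1
Op 2: append 2 -> log_len=3
Op 3: F1 acks idx 1 -> match: F0=0 F1=1; commitIndex=1
Op 4: F0 acks idx 2 -> match: F0=2 F1=1; commitIndex=2
Op 5: append 3 -> log_len=6
Op 6: F1 acks idx 3 -> match: F0=2 F1=3; commitIndex=3
Op 7: append 3 -> log_len=9
Op 8: append 1 -> log_len=10
Op 9: append 2 -> log_len=12

Answer: 2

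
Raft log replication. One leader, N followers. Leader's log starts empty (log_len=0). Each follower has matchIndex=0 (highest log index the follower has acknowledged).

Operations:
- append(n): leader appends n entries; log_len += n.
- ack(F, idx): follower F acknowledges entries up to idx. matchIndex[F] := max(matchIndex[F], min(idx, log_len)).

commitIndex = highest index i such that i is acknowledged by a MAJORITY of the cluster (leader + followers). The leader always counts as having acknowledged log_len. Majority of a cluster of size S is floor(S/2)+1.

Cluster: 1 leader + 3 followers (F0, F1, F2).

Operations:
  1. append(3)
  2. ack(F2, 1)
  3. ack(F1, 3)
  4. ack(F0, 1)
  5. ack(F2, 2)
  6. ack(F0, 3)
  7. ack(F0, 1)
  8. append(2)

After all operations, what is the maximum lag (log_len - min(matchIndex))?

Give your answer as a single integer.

Answer: 3

Derivation:
Op 1: append 3 -> log_len=3
Op 2: F2 acks idx 1 -> match: F0=0 F1=0 F2=1; commitIndex=0
Op 3: F1 acks idx 3 -> match: F0=0 F1=3 F2=1; commitIndex=1
Op 4: F0 acks idx 1 -> match: F0=1 F1=3 F2=1; commitIndex=1
Op 5: F2 acks idx 2 -> match: F0=1 F1=3 F2=2; commitIndex=2
Op 6: F0 acks idx 3 -> match: F0=3 F1=3 F2=2; commitIndex=3
Op 7: F0 acks idx 1 -> match: F0=3 F1=3 F2=2; commitIndex=3
Op 8: append 2 -> log_len=5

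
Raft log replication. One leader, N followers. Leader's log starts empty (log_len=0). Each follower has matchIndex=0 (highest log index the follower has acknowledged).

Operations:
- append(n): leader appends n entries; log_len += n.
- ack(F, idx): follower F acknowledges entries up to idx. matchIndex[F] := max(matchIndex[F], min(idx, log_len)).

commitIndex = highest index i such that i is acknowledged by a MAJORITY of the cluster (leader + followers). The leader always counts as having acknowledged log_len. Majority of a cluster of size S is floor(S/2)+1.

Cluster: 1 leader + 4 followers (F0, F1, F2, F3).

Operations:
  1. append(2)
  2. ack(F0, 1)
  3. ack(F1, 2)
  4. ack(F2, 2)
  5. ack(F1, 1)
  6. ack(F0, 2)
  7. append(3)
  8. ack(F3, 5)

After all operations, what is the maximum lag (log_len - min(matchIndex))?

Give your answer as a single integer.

Op 1: append 2 -> log_len=2
Op 2: F0 acks idx 1 -> match: F0=1 F1=0 F2=0 F3=0; commitIndex=0
Op 3: F1 acks idx 2 -> match: F0=1 F1=2 F2=0 F3=0; commitIndex=1
Op 4: F2 acks idx 2 -> match: F0=1 F1=2 F2=2 F3=0; commitIndex=2
Op 5: F1 acks idx 1 -> match: F0=1 F1=2 F2=2 F3=0; commitIndex=2
Op 6: F0 acks idx 2 -> match: F0=2 F1=2 F2=2 F3=0; commitIndex=2
Op 7: append 3 -> log_len=5
Op 8: F3 acks idx 5 -> match: F0=2 F1=2 F2=2 F3=5; commitIndex=2

Answer: 3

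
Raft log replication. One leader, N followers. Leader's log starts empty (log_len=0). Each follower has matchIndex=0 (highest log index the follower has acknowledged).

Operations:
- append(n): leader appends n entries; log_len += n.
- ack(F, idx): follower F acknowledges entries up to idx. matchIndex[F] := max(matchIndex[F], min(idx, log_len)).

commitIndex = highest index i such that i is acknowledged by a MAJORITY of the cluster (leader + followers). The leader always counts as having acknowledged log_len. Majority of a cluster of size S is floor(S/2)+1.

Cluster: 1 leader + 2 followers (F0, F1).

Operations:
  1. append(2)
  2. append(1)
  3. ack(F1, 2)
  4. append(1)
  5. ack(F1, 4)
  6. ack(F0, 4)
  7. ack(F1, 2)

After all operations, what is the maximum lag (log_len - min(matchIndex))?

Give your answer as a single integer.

Answer: 0

Derivation:
Op 1: append 2 -> log_len=2
Op 2: append 1 -> log_len=3
Op 3: F1 acks idx 2 -> match: F0=0 F1=2; commitIndex=2
Op 4: append 1 -> log_len=4
Op 5: F1 acks idx 4 -> match: F0=0 F1=4; commitIndex=4
Op 6: F0 acks idx 4 -> match: F0=4 F1=4; commitIndex=4
Op 7: F1 acks idx 2 -> match: F0=4 F1=4; commitIndex=4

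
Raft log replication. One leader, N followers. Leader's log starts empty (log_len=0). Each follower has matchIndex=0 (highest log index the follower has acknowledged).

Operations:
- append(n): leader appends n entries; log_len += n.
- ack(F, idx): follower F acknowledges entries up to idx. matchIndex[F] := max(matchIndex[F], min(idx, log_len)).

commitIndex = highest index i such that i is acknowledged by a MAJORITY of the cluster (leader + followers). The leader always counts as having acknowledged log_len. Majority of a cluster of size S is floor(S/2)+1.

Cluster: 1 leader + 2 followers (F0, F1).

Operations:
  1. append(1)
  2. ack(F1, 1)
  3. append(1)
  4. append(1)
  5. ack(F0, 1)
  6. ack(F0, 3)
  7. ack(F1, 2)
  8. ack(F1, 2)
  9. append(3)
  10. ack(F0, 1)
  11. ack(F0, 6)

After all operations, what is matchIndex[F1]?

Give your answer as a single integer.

Op 1: append 1 -> log_len=1
Op 2: F1 acks idx 1 -> match: F0=0 F1=1; commitIndex=1
Op 3: append 1 -> log_len=2
Op 4: append 1 -> log_len=3
Op 5: F0 acks idx 1 -> match: F0=1 F1=1; commitIndex=1
Op 6: F0 acks idx 3 -> match: F0=3 F1=1; commitIndex=3
Op 7: F1 acks idx 2 -> match: F0=3 F1=2; commitIndex=3
Op 8: F1 acks idx 2 -> match: F0=3 F1=2; commitIndex=3
Op 9: append 3 -> log_len=6
Op 10: F0 acks idx 1 -> match: F0=3 F1=2; commitIndex=3
Op 11: F0 acks idx 6 -> match: F0=6 F1=2; commitIndex=6

Answer: 2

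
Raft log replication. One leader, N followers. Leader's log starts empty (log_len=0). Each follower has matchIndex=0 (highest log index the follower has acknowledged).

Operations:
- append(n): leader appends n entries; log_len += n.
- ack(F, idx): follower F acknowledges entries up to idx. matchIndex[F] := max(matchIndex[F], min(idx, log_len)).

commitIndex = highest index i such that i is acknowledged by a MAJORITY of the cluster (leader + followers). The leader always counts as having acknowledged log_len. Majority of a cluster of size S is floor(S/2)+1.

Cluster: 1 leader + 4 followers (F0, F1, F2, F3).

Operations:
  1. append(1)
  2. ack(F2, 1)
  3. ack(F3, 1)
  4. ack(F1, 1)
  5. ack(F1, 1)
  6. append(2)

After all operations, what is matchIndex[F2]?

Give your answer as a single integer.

Answer: 1

Derivation:
Op 1: append 1 -> log_len=1
Op 2: F2 acks idx 1 -> match: F0=0 F1=0 F2=1 F3=0; commitIndex=0
Op 3: F3 acks idx 1 -> match: F0=0 F1=0 F2=1 F3=1; commitIndex=1
Op 4: F1 acks idx 1 -> match: F0=0 F1=1 F2=1 F3=1; commitIndex=1
Op 5: F1 acks idx 1 -> match: F0=0 F1=1 F2=1 F3=1; commitIndex=1
Op 6: append 2 -> log_len=3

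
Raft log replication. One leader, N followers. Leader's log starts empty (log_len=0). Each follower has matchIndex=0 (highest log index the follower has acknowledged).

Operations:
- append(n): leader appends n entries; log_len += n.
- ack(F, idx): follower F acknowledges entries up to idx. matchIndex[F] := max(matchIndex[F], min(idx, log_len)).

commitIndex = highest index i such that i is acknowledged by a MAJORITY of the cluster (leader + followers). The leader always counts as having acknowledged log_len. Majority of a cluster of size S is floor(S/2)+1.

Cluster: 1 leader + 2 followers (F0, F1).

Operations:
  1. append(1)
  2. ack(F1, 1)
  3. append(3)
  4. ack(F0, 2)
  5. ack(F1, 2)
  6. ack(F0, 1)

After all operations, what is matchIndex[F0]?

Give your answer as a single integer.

Answer: 2

Derivation:
Op 1: append 1 -> log_len=1
Op 2: F1 acks idx 1 -> match: F0=0 F1=1; commitIndex=1
Op 3: append 3 -> log_len=4
Op 4: F0 acks idx 2 -> match: F0=2 F1=1; commitIndex=2
Op 5: F1 acks idx 2 -> match: F0=2 F1=2; commitIndex=2
Op 6: F0 acks idx 1 -> match: F0=2 F1=2; commitIndex=2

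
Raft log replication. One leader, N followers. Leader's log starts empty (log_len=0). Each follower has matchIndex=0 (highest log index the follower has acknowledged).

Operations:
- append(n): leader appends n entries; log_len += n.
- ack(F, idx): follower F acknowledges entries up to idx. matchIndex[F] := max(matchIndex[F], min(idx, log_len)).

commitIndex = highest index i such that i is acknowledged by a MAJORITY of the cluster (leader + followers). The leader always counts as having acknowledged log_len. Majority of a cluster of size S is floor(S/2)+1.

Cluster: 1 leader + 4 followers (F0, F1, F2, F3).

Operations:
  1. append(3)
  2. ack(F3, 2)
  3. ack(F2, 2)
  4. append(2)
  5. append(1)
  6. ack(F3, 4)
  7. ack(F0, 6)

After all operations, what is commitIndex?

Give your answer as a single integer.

Op 1: append 3 -> log_len=3
Op 2: F3 acks idx 2 -> match: F0=0 F1=0 F2=0 F3=2; commitIndex=0
Op 3: F2 acks idx 2 -> match: F0=0 F1=0 F2=2 F3=2; commitIndex=2
Op 4: append 2 -> log_len=5
Op 5: append 1 -> log_len=6
Op 6: F3 acks idx 4 -> match: F0=0 F1=0 F2=2 F3=4; commitIndex=2
Op 7: F0 acks idx 6 -> match: F0=6 F1=0 F2=2 F3=4; commitIndex=4

Answer: 4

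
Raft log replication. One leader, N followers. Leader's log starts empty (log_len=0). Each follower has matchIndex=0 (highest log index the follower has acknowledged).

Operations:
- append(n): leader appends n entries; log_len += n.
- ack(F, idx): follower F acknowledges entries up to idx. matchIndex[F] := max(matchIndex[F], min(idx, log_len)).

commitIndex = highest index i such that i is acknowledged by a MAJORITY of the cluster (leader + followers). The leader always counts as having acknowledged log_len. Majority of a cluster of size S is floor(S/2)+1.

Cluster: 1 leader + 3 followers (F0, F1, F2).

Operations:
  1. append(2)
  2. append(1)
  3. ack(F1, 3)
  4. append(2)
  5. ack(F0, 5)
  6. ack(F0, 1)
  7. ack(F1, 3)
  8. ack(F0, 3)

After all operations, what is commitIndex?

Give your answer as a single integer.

Answer: 3

Derivation:
Op 1: append 2 -> log_len=2
Op 2: append 1 -> log_len=3
Op 3: F1 acks idx 3 -> match: F0=0 F1=3 F2=0; commitIndex=0
Op 4: append 2 -> log_len=5
Op 5: F0 acks idx 5 -> match: F0=5 F1=3 F2=0; commitIndex=3
Op 6: F0 acks idx 1 -> match: F0=5 F1=3 F2=0; commitIndex=3
Op 7: F1 acks idx 3 -> match: F0=5 F1=3 F2=0; commitIndex=3
Op 8: F0 acks idx 3 -> match: F0=5 F1=3 F2=0; commitIndex=3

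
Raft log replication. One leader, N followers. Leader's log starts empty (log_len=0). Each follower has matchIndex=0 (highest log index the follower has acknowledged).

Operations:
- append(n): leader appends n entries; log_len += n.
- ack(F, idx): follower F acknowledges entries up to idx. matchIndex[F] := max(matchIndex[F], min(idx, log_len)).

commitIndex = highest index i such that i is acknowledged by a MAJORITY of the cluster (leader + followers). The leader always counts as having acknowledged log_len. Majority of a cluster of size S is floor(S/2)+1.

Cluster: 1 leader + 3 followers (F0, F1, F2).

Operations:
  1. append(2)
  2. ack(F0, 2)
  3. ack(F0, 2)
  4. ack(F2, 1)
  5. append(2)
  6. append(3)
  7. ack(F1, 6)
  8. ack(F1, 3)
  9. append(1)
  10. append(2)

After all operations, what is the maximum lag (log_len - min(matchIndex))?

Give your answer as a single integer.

Op 1: append 2 -> log_len=2
Op 2: F0 acks idx 2 -> match: F0=2 F1=0 F2=0; commitIndex=0
Op 3: F0 acks idx 2 -> match: F0=2 F1=0 F2=0; commitIndex=0
Op 4: F2 acks idx 1 -> match: F0=2 F1=0 F2=1; commitIndex=1
Op 5: append 2 -> log_len=4
Op 6: append 3 -> log_len=7
Op 7: F1 acks idx 6 -> match: F0=2 F1=6 F2=1; commitIndex=2
Op 8: F1 acks idx 3 -> match: F0=2 F1=6 F2=1; commitIndex=2
Op 9: append 1 -> log_len=8
Op 10: append 2 -> log_len=10

Answer: 9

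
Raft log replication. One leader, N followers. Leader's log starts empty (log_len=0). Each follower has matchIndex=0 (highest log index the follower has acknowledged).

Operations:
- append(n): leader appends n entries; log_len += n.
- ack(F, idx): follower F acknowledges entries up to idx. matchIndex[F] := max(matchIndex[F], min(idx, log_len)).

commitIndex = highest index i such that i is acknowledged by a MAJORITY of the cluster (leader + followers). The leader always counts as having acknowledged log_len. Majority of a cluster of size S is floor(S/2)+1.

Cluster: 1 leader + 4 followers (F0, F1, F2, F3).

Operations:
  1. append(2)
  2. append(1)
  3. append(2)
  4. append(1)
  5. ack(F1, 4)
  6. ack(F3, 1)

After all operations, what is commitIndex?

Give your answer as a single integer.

Op 1: append 2 -> log_len=2
Op 2: append 1 -> log_len=3
Op 3: append 2 -> log_len=5
Op 4: append 1 -> log_len=6
Op 5: F1 acks idx 4 -> match: F0=0 F1=4 F2=0 F3=0; commitIndex=0
Op 6: F3 acks idx 1 -> match: F0=0 F1=4 F2=0 F3=1; commitIndex=1

Answer: 1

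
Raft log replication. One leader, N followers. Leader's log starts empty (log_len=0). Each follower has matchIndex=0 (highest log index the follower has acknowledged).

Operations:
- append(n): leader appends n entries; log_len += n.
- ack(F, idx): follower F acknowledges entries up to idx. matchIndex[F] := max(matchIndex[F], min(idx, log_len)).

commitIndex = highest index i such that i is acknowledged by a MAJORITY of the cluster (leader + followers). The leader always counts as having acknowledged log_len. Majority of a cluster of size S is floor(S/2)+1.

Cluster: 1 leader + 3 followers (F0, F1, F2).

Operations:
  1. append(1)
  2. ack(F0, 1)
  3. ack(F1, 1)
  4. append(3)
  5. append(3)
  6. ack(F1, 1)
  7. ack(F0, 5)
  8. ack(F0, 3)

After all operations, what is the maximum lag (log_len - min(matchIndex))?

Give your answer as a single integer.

Answer: 7

Derivation:
Op 1: append 1 -> log_len=1
Op 2: F0 acks idx 1 -> match: F0=1 F1=0 F2=0; commitIndex=0
Op 3: F1 acks idx 1 -> match: F0=1 F1=1 F2=0; commitIndex=1
Op 4: append 3 -> log_len=4
Op 5: append 3 -> log_len=7
Op 6: F1 acks idx 1 -> match: F0=1 F1=1 F2=0; commitIndex=1
Op 7: F0 acks idx 5 -> match: F0=5 F1=1 F2=0; commitIndex=1
Op 8: F0 acks idx 3 -> match: F0=5 F1=1 F2=0; commitIndex=1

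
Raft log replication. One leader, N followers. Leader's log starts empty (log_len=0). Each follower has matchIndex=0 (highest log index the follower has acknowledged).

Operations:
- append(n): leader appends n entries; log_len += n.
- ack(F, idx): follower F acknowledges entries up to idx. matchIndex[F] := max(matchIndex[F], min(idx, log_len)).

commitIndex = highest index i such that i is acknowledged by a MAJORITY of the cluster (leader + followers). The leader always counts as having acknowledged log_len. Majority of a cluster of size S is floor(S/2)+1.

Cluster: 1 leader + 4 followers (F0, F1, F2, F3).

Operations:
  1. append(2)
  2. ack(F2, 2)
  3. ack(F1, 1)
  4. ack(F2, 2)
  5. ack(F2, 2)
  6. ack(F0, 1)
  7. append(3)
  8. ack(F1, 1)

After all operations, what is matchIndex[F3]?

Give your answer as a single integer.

Op 1: append 2 -> log_len=2
Op 2: F2 acks idx 2 -> match: F0=0 F1=0 F2=2 F3=0; commitIndex=0
Op 3: F1 acks idx 1 -> match: F0=0 F1=1 F2=2 F3=0; commitIndex=1
Op 4: F2 acks idx 2 -> match: F0=0 F1=1 F2=2 F3=0; commitIndex=1
Op 5: F2 acks idx 2 -> match: F0=0 F1=1 F2=2 F3=0; commitIndex=1
Op 6: F0 acks idx 1 -> match: F0=1 F1=1 F2=2 F3=0; commitIndex=1
Op 7: append 3 -> log_len=5
Op 8: F1 acks idx 1 -> match: F0=1 F1=1 F2=2 F3=0; commitIndex=1

Answer: 0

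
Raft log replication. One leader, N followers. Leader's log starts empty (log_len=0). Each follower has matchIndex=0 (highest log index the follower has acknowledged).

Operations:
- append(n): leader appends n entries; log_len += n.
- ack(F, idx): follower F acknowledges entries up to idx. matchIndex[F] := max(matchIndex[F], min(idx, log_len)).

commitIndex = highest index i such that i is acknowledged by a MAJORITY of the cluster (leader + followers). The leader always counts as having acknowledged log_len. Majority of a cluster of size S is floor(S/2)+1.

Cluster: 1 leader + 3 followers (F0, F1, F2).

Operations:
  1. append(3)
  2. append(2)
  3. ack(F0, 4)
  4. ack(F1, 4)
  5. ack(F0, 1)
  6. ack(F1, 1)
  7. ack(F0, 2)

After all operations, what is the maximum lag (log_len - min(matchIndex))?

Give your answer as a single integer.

Answer: 5

Derivation:
Op 1: append 3 -> log_len=3
Op 2: append 2 -> log_len=5
Op 3: F0 acks idx 4 -> match: F0=4 F1=0 F2=0; commitIndex=0
Op 4: F1 acks idx 4 -> match: F0=4 F1=4 F2=0; commitIndex=4
Op 5: F0 acks idx 1 -> match: F0=4 F1=4 F2=0; commitIndex=4
Op 6: F1 acks idx 1 -> match: F0=4 F1=4 F2=0; commitIndex=4
Op 7: F0 acks idx 2 -> match: F0=4 F1=4 F2=0; commitIndex=4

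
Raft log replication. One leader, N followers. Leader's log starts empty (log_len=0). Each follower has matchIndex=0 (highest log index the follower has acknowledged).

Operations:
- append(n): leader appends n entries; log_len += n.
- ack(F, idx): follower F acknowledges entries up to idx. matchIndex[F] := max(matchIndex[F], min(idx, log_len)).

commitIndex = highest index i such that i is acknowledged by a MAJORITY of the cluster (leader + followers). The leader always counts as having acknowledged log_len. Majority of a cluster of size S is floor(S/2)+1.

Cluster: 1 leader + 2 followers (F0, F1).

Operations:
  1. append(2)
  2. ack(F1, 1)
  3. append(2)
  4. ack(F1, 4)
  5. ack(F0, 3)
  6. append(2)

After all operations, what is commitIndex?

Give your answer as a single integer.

Op 1: append 2 -> log_len=2
Op 2: F1 acks idx 1 -> match: F0=0 F1=1; commitIndex=1
Op 3: append 2 -> log_len=4
Op 4: F1 acks idx 4 -> match: F0=0 F1=4; commitIndex=4
Op 5: F0 acks idx 3 -> match: F0=3 F1=4; commitIndex=4
Op 6: append 2 -> log_len=6

Answer: 4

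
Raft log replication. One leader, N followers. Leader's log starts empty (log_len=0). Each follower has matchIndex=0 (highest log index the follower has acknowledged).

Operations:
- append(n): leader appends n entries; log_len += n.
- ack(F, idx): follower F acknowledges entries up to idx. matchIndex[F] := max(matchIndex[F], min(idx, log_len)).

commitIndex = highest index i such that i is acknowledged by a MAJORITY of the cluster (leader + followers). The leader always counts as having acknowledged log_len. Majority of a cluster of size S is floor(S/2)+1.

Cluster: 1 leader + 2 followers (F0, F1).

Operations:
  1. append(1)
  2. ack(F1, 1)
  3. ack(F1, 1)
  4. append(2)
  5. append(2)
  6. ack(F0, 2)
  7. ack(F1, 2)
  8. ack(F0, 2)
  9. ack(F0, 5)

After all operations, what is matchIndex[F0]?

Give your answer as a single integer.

Op 1: append 1 -> log_len=1
Op 2: F1 acks idx 1 -> match: F0=0 F1=1; commitIndex=1
Op 3: F1 acks idx 1 -> match: F0=0 F1=1; commitIndex=1
Op 4: append 2 -> log_len=3
Op 5: append 2 -> log_len=5
Op 6: F0 acks idx 2 -> match: F0=2 F1=1; commitIndex=2
Op 7: F1 acks idx 2 -> match: F0=2 F1=2; commitIndex=2
Op 8: F0 acks idx 2 -> match: F0=2 F1=2; commitIndex=2
Op 9: F0 acks idx 5 -> match: F0=5 F1=2; commitIndex=5

Answer: 5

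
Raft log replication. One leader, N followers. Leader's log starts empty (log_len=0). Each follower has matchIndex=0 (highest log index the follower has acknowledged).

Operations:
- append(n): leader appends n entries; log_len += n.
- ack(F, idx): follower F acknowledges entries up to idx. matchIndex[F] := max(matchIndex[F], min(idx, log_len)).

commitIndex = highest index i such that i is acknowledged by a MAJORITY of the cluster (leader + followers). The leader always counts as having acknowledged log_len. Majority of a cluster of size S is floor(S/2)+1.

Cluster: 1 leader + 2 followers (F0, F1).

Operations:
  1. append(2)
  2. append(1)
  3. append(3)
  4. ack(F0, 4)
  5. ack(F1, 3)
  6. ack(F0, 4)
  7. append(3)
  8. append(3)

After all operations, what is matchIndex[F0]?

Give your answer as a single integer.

Op 1: append 2 -> log_len=2
Op 2: append 1 -> log_len=3
Op 3: append 3 -> log_len=6
Op 4: F0 acks idx 4 -> match: F0=4 F1=0; commitIndex=4
Op 5: F1 acks idx 3 -> match: F0=4 F1=3; commitIndex=4
Op 6: F0 acks idx 4 -> match: F0=4 F1=3; commitIndex=4
Op 7: append 3 -> log_len=9
Op 8: append 3 -> log_len=12

Answer: 4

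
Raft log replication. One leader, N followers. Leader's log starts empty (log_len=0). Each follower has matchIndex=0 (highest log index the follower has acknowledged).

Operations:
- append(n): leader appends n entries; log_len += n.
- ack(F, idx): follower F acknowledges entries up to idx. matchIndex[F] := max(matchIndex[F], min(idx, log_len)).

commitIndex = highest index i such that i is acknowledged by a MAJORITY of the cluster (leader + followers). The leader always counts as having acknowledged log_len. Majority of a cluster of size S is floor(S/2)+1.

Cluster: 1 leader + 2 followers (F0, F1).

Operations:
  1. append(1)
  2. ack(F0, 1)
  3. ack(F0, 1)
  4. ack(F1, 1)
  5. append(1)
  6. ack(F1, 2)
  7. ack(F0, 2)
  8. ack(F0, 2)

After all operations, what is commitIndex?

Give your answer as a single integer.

Answer: 2

Derivation:
Op 1: append 1 -> log_len=1
Op 2: F0 acks idx 1 -> match: F0=1 F1=0; commitIndex=1
Op 3: F0 acks idx 1 -> match: F0=1 F1=0; commitIndex=1
Op 4: F1 acks idx 1 -> match: F0=1 F1=1; commitIndex=1
Op 5: append 1 -> log_len=2
Op 6: F1 acks idx 2 -> match: F0=1 F1=2; commitIndex=2
Op 7: F0 acks idx 2 -> match: F0=2 F1=2; commitIndex=2
Op 8: F0 acks idx 2 -> match: F0=2 F1=2; commitIndex=2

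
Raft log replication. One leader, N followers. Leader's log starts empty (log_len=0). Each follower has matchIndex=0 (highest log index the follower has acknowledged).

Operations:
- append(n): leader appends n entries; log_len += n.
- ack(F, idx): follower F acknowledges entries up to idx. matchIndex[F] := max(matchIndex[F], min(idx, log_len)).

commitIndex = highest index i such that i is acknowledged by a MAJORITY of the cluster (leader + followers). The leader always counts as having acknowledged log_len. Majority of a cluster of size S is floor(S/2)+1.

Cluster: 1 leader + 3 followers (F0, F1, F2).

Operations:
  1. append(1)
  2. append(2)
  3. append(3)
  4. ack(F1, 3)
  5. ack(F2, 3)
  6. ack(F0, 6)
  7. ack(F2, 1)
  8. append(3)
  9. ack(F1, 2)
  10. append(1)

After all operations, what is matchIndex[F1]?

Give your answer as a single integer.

Op 1: append 1 -> log_len=1
Op 2: append 2 -> log_len=3
Op 3: append 3 -> log_len=6
Op 4: F1 acks idx 3 -> match: F0=0 F1=3 F2=0; commitIndex=0
Op 5: F2 acks idx 3 -> match: F0=0 F1=3 F2=3; commitIndex=3
Op 6: F0 acks idx 6 -> match: F0=6 F1=3 F2=3; commitIndex=3
Op 7: F2 acks idx 1 -> match: F0=6 F1=3 F2=3; commitIndex=3
Op 8: append 3 -> log_len=9
Op 9: F1 acks idx 2 -> match: F0=6 F1=3 F2=3; commitIndex=3
Op 10: append 1 -> log_len=10

Answer: 3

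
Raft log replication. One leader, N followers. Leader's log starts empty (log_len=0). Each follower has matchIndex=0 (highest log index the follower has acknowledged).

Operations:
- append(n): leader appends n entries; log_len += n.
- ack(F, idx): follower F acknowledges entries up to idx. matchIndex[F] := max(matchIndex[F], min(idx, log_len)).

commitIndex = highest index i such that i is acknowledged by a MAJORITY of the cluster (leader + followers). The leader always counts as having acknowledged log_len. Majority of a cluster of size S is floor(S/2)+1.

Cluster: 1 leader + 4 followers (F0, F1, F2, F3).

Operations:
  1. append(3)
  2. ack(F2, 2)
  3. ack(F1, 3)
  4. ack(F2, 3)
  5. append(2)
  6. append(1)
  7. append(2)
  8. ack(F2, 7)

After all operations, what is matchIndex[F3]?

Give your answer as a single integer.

Op 1: append 3 -> log_len=3
Op 2: F2 acks idx 2 -> match: F0=0 F1=0 F2=2 F3=0; commitIndex=0
Op 3: F1 acks idx 3 -> match: F0=0 F1=3 F2=2 F3=0; commitIndex=2
Op 4: F2 acks idx 3 -> match: F0=0 F1=3 F2=3 F3=0; commitIndex=3
Op 5: append 2 -> log_len=5
Op 6: append 1 -> log_len=6
Op 7: append 2 -> log_len=8
Op 8: F2 acks idx 7 -> match: F0=0 F1=3 F2=7 F3=0; commitIndex=3

Answer: 0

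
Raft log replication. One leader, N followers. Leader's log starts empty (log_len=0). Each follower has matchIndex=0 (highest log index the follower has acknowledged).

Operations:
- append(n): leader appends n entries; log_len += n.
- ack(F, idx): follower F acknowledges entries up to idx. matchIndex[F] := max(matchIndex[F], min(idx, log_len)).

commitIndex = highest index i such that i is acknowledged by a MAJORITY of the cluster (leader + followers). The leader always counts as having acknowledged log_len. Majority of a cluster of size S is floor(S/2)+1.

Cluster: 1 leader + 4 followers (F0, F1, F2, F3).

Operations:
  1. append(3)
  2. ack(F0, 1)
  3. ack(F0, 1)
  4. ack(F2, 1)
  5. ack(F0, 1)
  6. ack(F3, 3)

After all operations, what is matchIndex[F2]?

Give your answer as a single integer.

Answer: 1

Derivation:
Op 1: append 3 -> log_len=3
Op 2: F0 acks idx 1 -> match: F0=1 F1=0 F2=0 F3=0; commitIndex=0
Op 3: F0 acks idx 1 -> match: F0=1 F1=0 F2=0 F3=0; commitIndex=0
Op 4: F2 acks idx 1 -> match: F0=1 F1=0 F2=1 F3=0; commitIndex=1
Op 5: F0 acks idx 1 -> match: F0=1 F1=0 F2=1 F3=0; commitIndex=1
Op 6: F3 acks idx 3 -> match: F0=1 F1=0 F2=1 F3=3; commitIndex=1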